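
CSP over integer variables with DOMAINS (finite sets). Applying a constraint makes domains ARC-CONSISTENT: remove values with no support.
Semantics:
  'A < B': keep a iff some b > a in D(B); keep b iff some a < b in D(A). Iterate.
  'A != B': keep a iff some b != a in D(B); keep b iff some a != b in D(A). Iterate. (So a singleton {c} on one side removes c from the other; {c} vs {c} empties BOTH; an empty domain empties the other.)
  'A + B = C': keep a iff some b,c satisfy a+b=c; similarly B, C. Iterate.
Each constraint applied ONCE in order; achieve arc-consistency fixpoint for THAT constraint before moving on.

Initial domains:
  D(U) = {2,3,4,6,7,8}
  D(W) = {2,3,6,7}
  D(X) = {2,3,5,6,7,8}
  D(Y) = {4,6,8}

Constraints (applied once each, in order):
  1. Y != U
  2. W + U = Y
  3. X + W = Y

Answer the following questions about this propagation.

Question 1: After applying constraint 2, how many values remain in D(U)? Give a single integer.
Constraint 1 (Y != U) on D(Y)={4,6,8} D(U)={2,3,4,6,7,8}: no change
Constraint 2 (W + U = Y) on D(W)={2,3,6,7} D(U)={2,3,4,6,7,8} D(Y)={4,6,8}: W {2,3,6,7}->{2,3,6}; U {2,3,4,6,7,8}->{2,3,4,6}
So after constraint 2: D(U)={2,3,4,6}, size = 4

Answer: 4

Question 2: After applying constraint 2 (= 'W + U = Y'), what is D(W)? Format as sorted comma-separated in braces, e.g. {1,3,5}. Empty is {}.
Constraint 1 (Y != U) on D(Y)={4,6,8} D(U)={2,3,4,6,7,8}: no change
Constraint 2 (W + U = Y) on D(W)={2,3,6,7} D(U)={2,3,4,6,7,8} D(Y)={4,6,8}: W {2,3,6,7}->{2,3,6}; U {2,3,4,6,7,8}->{2,3,4,6}
So after constraint 2: D(W) = {2,3,6}

Answer: {2,3,6}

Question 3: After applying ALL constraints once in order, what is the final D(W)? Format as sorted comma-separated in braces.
Answer: {2,3,6}

Derivation:
Constraint 1 (Y != U) on D(Y)={4,6,8} D(U)={2,3,4,6,7,8}: no change
Constraint 2 (W + U = Y) on D(W)={2,3,6,7} D(U)={2,3,4,6,7,8} D(Y)={4,6,8}: W {2,3,6,7}->{2,3,6}; U {2,3,4,6,7,8}->{2,3,4,6}
Constraint 3 (X + W = Y) on D(X)={2,3,5,6,7,8} D(W)={2,3,6} D(Y)={4,6,8}: X {2,3,5,6,7,8}->{2,3,5,6}
So after all 3 constraints: D(W) = {2,3,6}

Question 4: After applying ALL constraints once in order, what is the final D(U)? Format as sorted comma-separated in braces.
Constraint 1 (Y != U) on D(Y)={4,6,8} D(U)={2,3,4,6,7,8}: no change
Constraint 2 (W + U = Y) on D(W)={2,3,6,7} D(U)={2,3,4,6,7,8} D(Y)={4,6,8}: W {2,3,6,7}->{2,3,6}; U {2,3,4,6,7,8}->{2,3,4,6}
Constraint 3 (X + W = Y) on D(X)={2,3,5,6,7,8} D(W)={2,3,6} D(Y)={4,6,8}: X {2,3,5,6,7,8}->{2,3,5,6}
So after all 3 constraints: D(U) = {2,3,4,6}

Answer: {2,3,4,6}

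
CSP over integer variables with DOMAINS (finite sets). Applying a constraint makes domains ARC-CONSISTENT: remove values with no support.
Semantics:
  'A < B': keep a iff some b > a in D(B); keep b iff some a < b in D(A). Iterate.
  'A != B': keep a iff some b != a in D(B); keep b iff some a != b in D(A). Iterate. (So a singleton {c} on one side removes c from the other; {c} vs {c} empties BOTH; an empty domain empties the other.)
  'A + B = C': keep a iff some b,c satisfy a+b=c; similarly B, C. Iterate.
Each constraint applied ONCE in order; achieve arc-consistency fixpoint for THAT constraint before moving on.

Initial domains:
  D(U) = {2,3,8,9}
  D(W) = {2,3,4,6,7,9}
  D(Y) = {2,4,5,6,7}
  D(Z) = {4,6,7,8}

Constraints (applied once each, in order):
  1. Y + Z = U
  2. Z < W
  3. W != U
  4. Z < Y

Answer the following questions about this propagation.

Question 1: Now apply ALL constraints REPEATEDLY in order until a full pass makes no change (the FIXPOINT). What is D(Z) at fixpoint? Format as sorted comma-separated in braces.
pass 0 (initial): D(Z)={4,6,7,8}
pass 1: U {2,3,8,9}->{8,9}; W {2,3,4,6,7,9}->{6,7,9}; Y {2,4,5,6,7}->{5}; Z {4,6,7,8}->{4}
pass 2: U {8,9}->{9}; W {6,7,9}->{6,7}
pass 3: no change
Fixpoint after 3 passes: D(Z) = {4}

Answer: {4}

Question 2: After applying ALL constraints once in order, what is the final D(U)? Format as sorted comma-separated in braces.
Constraint 1 (Y + Z = U) on D(Y)={2,4,5,6,7} D(Z)={4,6,7,8} D(U)={2,3,8,9}: Y {2,4,5,6,7}->{2,4,5}; Z {4,6,7,8}->{4,6,7}; U {2,3,8,9}->{8,9}
Constraint 2 (Z < W) on D(Z)={4,6,7} D(W)={2,3,4,6,7,9}: W {2,3,4,6,7,9}->{6,7,9}
Constraint 3 (W != U) on D(W)={6,7,9} D(U)={8,9}: no change
Constraint 4 (Z < Y) on D(Z)={4,6,7} D(Y)={2,4,5}: Z {4,6,7}->{4}; Y {2,4,5}->{5}
So after all 4 constraints: D(U) = {8,9}

Answer: {8,9}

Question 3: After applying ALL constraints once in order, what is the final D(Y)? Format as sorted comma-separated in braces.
Constraint 1 (Y + Z = U) on D(Y)={2,4,5,6,7} D(Z)={4,6,7,8} D(U)={2,3,8,9}: Y {2,4,5,6,7}->{2,4,5}; Z {4,6,7,8}->{4,6,7}; U {2,3,8,9}->{8,9}
Constraint 2 (Z < W) on D(Z)={4,6,7} D(W)={2,3,4,6,7,9}: W {2,3,4,6,7,9}->{6,7,9}
Constraint 3 (W != U) on D(W)={6,7,9} D(U)={8,9}: no change
Constraint 4 (Z < Y) on D(Z)={4,6,7} D(Y)={2,4,5}: Z {4,6,7}->{4}; Y {2,4,5}->{5}
So after all 4 constraints: D(Y) = {5}

Answer: {5}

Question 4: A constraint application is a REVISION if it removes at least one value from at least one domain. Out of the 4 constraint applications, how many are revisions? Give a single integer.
Constraint 1 (Y + Z = U) on D(Y)={2,4,5,6,7} D(Z)={4,6,7,8} D(U)={2,3,8,9}: Y {2,4,5,6,7}->{2,4,5}; Z {4,6,7,8}->{4,6,7}; U {2,3,8,9}->{8,9} => REVISION
Constraint 2 (Z < W) on D(Z)={4,6,7} D(W)={2,3,4,6,7,9}: W {2,3,4,6,7,9}->{6,7,9} => REVISION
Constraint 3 (W != U) on D(W)={6,7,9} D(U)={8,9}: no change => not a revision
Constraint 4 (Z < Y) on D(Z)={4,6,7} D(Y)={2,4,5}: Z {4,6,7}->{4}; Y {2,4,5}->{5} => REVISION
Total revisions = 3

Answer: 3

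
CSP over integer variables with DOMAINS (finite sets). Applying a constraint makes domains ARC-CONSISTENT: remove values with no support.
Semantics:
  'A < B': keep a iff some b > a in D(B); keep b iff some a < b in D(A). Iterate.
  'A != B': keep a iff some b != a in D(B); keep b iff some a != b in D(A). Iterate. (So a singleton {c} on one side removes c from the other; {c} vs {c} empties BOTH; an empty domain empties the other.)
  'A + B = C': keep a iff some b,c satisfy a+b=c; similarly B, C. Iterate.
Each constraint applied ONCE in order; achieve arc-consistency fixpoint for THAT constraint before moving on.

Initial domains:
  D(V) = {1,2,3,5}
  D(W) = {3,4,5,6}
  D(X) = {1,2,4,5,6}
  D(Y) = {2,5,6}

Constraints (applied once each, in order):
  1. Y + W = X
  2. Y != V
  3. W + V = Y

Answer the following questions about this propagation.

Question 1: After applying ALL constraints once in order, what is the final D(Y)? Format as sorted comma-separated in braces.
Answer: {}

Derivation:
Constraint 1 (Y + W = X) on D(Y)={2,5,6} D(W)={3,4,5,6} D(X)={1,2,4,5,6}: Y {2,5,6}->{2}; W {3,4,5,6}->{3,4}; X {1,2,4,5,6}->{5,6}
Constraint 2 (Y != V) on D(Y)={2} D(V)={1,2,3,5}: V {1,2,3,5}->{1,3,5}
Constraint 3 (W + V = Y) on D(W)={3,4} D(V)={1,3,5} D(Y)={2}: W {3,4}->{}; V {1,3,5}->{}; Y {2}->{}
So after all 3 constraints: D(Y) = {}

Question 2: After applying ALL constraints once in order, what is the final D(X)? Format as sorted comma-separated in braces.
Constraint 1 (Y + W = X) on D(Y)={2,5,6} D(W)={3,4,5,6} D(X)={1,2,4,5,6}: Y {2,5,6}->{2}; W {3,4,5,6}->{3,4}; X {1,2,4,5,6}->{5,6}
Constraint 2 (Y != V) on D(Y)={2} D(V)={1,2,3,5}: V {1,2,3,5}->{1,3,5}
Constraint 3 (W + V = Y) on D(W)={3,4} D(V)={1,3,5} D(Y)={2}: W {3,4}->{}; V {1,3,5}->{}; Y {2}->{}
So after all 3 constraints: D(X) = {5,6}

Answer: {5,6}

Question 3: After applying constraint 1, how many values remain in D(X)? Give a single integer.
Answer: 2

Derivation:
Constraint 1 (Y + W = X) on D(Y)={2,5,6} D(W)={3,4,5,6} D(X)={1,2,4,5,6}: Y {2,5,6}->{2}; W {3,4,5,6}->{3,4}; X {1,2,4,5,6}->{5,6}
So after constraint 1: D(X)={5,6}, size = 2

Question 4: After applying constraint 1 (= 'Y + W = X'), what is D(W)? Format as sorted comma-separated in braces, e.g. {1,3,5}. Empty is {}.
Answer: {3,4}

Derivation:
Constraint 1 (Y + W = X) on D(Y)={2,5,6} D(W)={3,4,5,6} D(X)={1,2,4,5,6}: Y {2,5,6}->{2}; W {3,4,5,6}->{3,4}; X {1,2,4,5,6}->{5,6}
So after constraint 1: D(W) = {3,4}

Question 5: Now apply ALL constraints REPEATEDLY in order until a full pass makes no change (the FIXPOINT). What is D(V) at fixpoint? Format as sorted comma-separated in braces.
pass 0 (initial): D(V)={1,2,3,5}
pass 1: V {1,2,3,5}->{}; W {3,4,5,6}->{}; X {1,2,4,5,6}->{5,6}; Y {2,5,6}->{}
pass 2: X {5,6}->{}
pass 3: no change
Fixpoint after 3 passes: D(V) = {}

Answer: {}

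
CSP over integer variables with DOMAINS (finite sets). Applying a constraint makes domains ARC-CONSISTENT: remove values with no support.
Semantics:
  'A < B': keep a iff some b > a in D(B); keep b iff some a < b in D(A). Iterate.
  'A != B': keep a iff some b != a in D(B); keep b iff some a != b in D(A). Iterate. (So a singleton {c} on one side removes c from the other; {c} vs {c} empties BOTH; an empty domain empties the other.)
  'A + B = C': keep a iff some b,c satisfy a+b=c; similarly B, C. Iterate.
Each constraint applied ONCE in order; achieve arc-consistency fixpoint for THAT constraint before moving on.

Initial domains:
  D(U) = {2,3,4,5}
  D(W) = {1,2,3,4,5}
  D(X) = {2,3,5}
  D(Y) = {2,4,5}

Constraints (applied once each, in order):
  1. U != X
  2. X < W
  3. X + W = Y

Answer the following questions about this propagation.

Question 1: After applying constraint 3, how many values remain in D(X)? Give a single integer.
Constraint 1 (U != X) on D(U)={2,3,4,5} D(X)={2,3,5}: no change
Constraint 2 (X < W) on D(X)={2,3,5} D(W)={1,2,3,4,5}: X {2,3,5}->{2,3}; W {1,2,3,4,5}->{3,4,5}
Constraint 3 (X + W = Y) on D(X)={2,3} D(W)={3,4,5} D(Y)={2,4,5}: X {2,3}->{2}; W {3,4,5}->{3}; Y {2,4,5}->{5}
So after constraint 3: D(X)={2}, size = 1

Answer: 1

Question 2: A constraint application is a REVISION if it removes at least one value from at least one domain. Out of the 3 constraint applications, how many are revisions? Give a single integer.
Constraint 1 (U != X) on D(U)={2,3,4,5} D(X)={2,3,5}: no change => not a revision
Constraint 2 (X < W) on D(X)={2,3,5} D(W)={1,2,3,4,5}: X {2,3,5}->{2,3}; W {1,2,3,4,5}->{3,4,5} => REVISION
Constraint 3 (X + W = Y) on D(X)={2,3} D(W)={3,4,5} D(Y)={2,4,5}: X {2,3}->{2}; W {3,4,5}->{3}; Y {2,4,5}->{5} => REVISION
Total revisions = 2

Answer: 2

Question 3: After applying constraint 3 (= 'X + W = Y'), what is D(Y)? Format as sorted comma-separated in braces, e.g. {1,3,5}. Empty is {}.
Answer: {5}

Derivation:
Constraint 1 (U != X) on D(U)={2,3,4,5} D(X)={2,3,5}: no change
Constraint 2 (X < W) on D(X)={2,3,5} D(W)={1,2,3,4,5}: X {2,3,5}->{2,3}; W {1,2,3,4,5}->{3,4,5}
Constraint 3 (X + W = Y) on D(X)={2,3} D(W)={3,4,5} D(Y)={2,4,5}: X {2,3}->{2}; W {3,4,5}->{3}; Y {2,4,5}->{5}
So after constraint 3: D(Y) = {5}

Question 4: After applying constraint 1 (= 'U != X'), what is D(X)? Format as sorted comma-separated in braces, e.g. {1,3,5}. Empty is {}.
Answer: {2,3,5}

Derivation:
Constraint 1 (U != X) on D(U)={2,3,4,5} D(X)={2,3,5}: no change
So after constraint 1: D(X) = {2,3,5}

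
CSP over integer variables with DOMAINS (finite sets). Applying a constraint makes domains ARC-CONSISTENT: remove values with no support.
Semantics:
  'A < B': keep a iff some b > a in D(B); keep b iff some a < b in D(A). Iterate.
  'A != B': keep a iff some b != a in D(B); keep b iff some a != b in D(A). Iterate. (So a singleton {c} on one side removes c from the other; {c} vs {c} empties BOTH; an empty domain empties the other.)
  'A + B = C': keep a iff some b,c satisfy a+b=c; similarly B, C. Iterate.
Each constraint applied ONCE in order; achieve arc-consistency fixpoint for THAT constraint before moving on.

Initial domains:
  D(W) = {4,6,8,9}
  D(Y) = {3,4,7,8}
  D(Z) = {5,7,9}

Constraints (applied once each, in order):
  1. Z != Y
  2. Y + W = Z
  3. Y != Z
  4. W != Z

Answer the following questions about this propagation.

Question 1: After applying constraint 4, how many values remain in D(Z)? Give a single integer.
Constraint 1 (Z != Y) on D(Z)={5,7,9} D(Y)={3,4,7,8}: no change
Constraint 2 (Y + W = Z) on D(Y)={3,4,7,8} D(W)={4,6,8,9} D(Z)={5,7,9}: Y {3,4,7,8}->{3}; W {4,6,8,9}->{4,6}; Z {5,7,9}->{7,9}
Constraint 3 (Y != Z) on D(Y)={3} D(Z)={7,9}: no change
Constraint 4 (W != Z) on D(W)={4,6} D(Z)={7,9}: no change
So after constraint 4: D(Z)={7,9}, size = 2

Answer: 2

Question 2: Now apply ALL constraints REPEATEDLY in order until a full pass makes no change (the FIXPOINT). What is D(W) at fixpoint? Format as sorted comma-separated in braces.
pass 0 (initial): D(W)={4,6,8,9}
pass 1: W {4,6,8,9}->{4,6}; Y {3,4,7,8}->{3}; Z {5,7,9}->{7,9}
pass 2: no change
Fixpoint after 2 passes: D(W) = {4,6}

Answer: {4,6}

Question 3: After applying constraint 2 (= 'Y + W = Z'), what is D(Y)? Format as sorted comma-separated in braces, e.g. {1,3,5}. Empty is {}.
Answer: {3}

Derivation:
Constraint 1 (Z != Y) on D(Z)={5,7,9} D(Y)={3,4,7,8}: no change
Constraint 2 (Y + W = Z) on D(Y)={3,4,7,8} D(W)={4,6,8,9} D(Z)={5,7,9}: Y {3,4,7,8}->{3}; W {4,6,8,9}->{4,6}; Z {5,7,9}->{7,9}
So after constraint 2: D(Y) = {3}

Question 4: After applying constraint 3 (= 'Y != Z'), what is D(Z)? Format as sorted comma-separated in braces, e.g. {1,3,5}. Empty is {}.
Answer: {7,9}

Derivation:
Constraint 1 (Z != Y) on D(Z)={5,7,9} D(Y)={3,4,7,8}: no change
Constraint 2 (Y + W = Z) on D(Y)={3,4,7,8} D(W)={4,6,8,9} D(Z)={5,7,9}: Y {3,4,7,8}->{3}; W {4,6,8,9}->{4,6}; Z {5,7,9}->{7,9}
Constraint 3 (Y != Z) on D(Y)={3} D(Z)={7,9}: no change
So after constraint 3: D(Z) = {7,9}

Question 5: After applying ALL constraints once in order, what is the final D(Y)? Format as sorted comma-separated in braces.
Answer: {3}

Derivation:
Constraint 1 (Z != Y) on D(Z)={5,7,9} D(Y)={3,4,7,8}: no change
Constraint 2 (Y + W = Z) on D(Y)={3,4,7,8} D(W)={4,6,8,9} D(Z)={5,7,9}: Y {3,4,7,8}->{3}; W {4,6,8,9}->{4,6}; Z {5,7,9}->{7,9}
Constraint 3 (Y != Z) on D(Y)={3} D(Z)={7,9}: no change
Constraint 4 (W != Z) on D(W)={4,6} D(Z)={7,9}: no change
So after all 4 constraints: D(Y) = {3}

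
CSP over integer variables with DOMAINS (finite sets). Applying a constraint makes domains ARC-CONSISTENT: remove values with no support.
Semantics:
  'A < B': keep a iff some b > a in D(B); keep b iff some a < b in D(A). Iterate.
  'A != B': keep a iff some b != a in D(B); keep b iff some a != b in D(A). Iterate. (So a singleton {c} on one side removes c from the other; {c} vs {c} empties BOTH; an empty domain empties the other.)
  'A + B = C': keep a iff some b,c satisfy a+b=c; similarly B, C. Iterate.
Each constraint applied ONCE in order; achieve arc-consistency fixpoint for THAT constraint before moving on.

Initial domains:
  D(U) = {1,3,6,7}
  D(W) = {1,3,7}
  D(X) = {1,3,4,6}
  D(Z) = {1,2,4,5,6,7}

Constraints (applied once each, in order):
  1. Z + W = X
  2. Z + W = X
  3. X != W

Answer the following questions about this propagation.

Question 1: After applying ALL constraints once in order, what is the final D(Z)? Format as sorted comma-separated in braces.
Answer: {1,2,5}

Derivation:
Constraint 1 (Z + W = X) on D(Z)={1,2,4,5,6,7} D(W)={1,3,7} D(X)={1,3,4,6}: Z {1,2,4,5,6,7}->{1,2,5}; W {1,3,7}->{1,3}; X {1,3,4,6}->{3,4,6}
Constraint 2 (Z + W = X) on D(Z)={1,2,5} D(W)={1,3} D(X)={3,4,6}: no change
Constraint 3 (X != W) on D(X)={3,4,6} D(W)={1,3}: no change
So after all 3 constraints: D(Z) = {1,2,5}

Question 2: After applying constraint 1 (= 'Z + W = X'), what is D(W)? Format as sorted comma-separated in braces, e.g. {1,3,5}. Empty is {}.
Answer: {1,3}

Derivation:
Constraint 1 (Z + W = X) on D(Z)={1,2,4,5,6,7} D(W)={1,3,7} D(X)={1,3,4,6}: Z {1,2,4,5,6,7}->{1,2,5}; W {1,3,7}->{1,3}; X {1,3,4,6}->{3,4,6}
So after constraint 1: D(W) = {1,3}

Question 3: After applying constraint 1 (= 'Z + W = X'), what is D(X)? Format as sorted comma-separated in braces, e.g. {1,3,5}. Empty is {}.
Constraint 1 (Z + W = X) on D(Z)={1,2,4,5,6,7} D(W)={1,3,7} D(X)={1,3,4,6}: Z {1,2,4,5,6,7}->{1,2,5}; W {1,3,7}->{1,3}; X {1,3,4,6}->{3,4,6}
So after constraint 1: D(X) = {3,4,6}

Answer: {3,4,6}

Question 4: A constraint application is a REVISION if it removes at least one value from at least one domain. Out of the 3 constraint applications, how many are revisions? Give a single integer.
Constraint 1 (Z + W = X) on D(Z)={1,2,4,5,6,7} D(W)={1,3,7} D(X)={1,3,4,6}: Z {1,2,4,5,6,7}->{1,2,5}; W {1,3,7}->{1,3}; X {1,3,4,6}->{3,4,6} => REVISION
Constraint 2 (Z + W = X) on D(Z)={1,2,5} D(W)={1,3} D(X)={3,4,6}: no change => not a revision
Constraint 3 (X != W) on D(X)={3,4,6} D(W)={1,3}: no change => not a revision
Total revisions = 1

Answer: 1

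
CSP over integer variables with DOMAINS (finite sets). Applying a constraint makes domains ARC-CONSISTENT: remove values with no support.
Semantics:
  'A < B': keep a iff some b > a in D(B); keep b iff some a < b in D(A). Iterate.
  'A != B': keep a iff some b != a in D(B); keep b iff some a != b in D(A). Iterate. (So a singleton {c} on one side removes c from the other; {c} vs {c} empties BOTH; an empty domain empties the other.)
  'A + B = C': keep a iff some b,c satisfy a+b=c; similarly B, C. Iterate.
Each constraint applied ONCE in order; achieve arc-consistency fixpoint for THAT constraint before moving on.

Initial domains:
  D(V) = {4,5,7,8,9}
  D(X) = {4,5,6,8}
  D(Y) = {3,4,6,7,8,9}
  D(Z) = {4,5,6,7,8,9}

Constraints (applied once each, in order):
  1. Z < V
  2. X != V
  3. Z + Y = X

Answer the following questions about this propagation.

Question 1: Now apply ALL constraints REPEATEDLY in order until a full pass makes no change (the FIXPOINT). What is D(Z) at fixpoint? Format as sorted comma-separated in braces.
Answer: {4,5}

Derivation:
pass 0 (initial): D(Z)={4,5,6,7,8,9}
pass 1: V {4,5,7,8,9}->{5,7,8,9}; X {4,5,6,8}->{8}; Y {3,4,6,7,8,9}->{3,4}; Z {4,5,6,7,8,9}->{4,5}
pass 2: V {5,7,8,9}->{5,7,9}
pass 3: no change
Fixpoint after 3 passes: D(Z) = {4,5}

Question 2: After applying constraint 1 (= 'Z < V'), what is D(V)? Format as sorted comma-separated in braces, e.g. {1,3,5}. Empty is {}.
Answer: {5,7,8,9}

Derivation:
Constraint 1 (Z < V) on D(Z)={4,5,6,7,8,9} D(V)={4,5,7,8,9}: Z {4,5,6,7,8,9}->{4,5,6,7,8}; V {4,5,7,8,9}->{5,7,8,9}
So after constraint 1: D(V) = {5,7,8,9}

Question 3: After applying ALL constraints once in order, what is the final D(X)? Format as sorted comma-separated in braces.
Constraint 1 (Z < V) on D(Z)={4,5,6,7,8,9} D(V)={4,5,7,8,9}: Z {4,5,6,7,8,9}->{4,5,6,7,8}; V {4,5,7,8,9}->{5,7,8,9}
Constraint 2 (X != V) on D(X)={4,5,6,8} D(V)={5,7,8,9}: no change
Constraint 3 (Z + Y = X) on D(Z)={4,5,6,7,8} D(Y)={3,4,6,7,8,9} D(X)={4,5,6,8}: Z {4,5,6,7,8}->{4,5}; Y {3,4,6,7,8,9}->{3,4}; X {4,5,6,8}->{8}
So after all 3 constraints: D(X) = {8}

Answer: {8}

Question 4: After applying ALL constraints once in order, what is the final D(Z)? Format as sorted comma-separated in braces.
Constraint 1 (Z < V) on D(Z)={4,5,6,7,8,9} D(V)={4,5,7,8,9}: Z {4,5,6,7,8,9}->{4,5,6,7,8}; V {4,5,7,8,9}->{5,7,8,9}
Constraint 2 (X != V) on D(X)={4,5,6,8} D(V)={5,7,8,9}: no change
Constraint 3 (Z + Y = X) on D(Z)={4,5,6,7,8} D(Y)={3,4,6,7,8,9} D(X)={4,5,6,8}: Z {4,5,6,7,8}->{4,5}; Y {3,4,6,7,8,9}->{3,4}; X {4,5,6,8}->{8}
So after all 3 constraints: D(Z) = {4,5}

Answer: {4,5}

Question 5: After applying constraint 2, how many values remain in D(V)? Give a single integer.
Answer: 4

Derivation:
Constraint 1 (Z < V) on D(Z)={4,5,6,7,8,9} D(V)={4,5,7,8,9}: Z {4,5,6,7,8,9}->{4,5,6,7,8}; V {4,5,7,8,9}->{5,7,8,9}
Constraint 2 (X != V) on D(X)={4,5,6,8} D(V)={5,7,8,9}: no change
So after constraint 2: D(V)={5,7,8,9}, size = 4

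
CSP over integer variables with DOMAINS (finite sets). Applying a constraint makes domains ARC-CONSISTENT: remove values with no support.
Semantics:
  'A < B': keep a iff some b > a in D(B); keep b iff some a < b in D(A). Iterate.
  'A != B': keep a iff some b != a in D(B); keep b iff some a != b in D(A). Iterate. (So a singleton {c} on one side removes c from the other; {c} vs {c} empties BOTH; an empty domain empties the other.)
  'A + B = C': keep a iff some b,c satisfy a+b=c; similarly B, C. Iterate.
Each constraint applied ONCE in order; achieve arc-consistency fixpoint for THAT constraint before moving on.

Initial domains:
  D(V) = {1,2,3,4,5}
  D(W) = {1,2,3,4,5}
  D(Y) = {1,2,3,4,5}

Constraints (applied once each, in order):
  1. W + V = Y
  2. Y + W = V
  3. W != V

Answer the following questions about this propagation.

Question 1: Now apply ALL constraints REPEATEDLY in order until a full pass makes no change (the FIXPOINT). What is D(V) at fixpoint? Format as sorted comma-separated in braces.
pass 0 (initial): D(V)={1,2,3,4,5}
pass 1: V {1,2,3,4,5}->{3,4}; W {1,2,3,4,5}->{1,2}; Y {1,2,3,4,5}->{2,3}
pass 2: V {3,4}->{}; W {1,2}->{}; Y {2,3}->{}
pass 3: no change
Fixpoint after 3 passes: D(V) = {}

Answer: {}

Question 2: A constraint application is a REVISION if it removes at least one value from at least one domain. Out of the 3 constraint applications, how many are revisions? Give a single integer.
Constraint 1 (W + V = Y) on D(W)={1,2,3,4,5} D(V)={1,2,3,4,5} D(Y)={1,2,3,4,5}: W {1,2,3,4,5}->{1,2,3,4}; V {1,2,3,4,5}->{1,2,3,4}; Y {1,2,3,4,5}->{2,3,4,5} => REVISION
Constraint 2 (Y + W = V) on D(Y)={2,3,4,5} D(W)={1,2,3,4} D(V)={1,2,3,4}: Y {2,3,4,5}->{2,3}; W {1,2,3,4}->{1,2}; V {1,2,3,4}->{3,4} => REVISION
Constraint 3 (W != V) on D(W)={1,2} D(V)={3,4}: no change => not a revision
Total revisions = 2

Answer: 2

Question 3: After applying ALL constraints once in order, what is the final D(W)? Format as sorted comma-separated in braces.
Constraint 1 (W + V = Y) on D(W)={1,2,3,4,5} D(V)={1,2,3,4,5} D(Y)={1,2,3,4,5}: W {1,2,3,4,5}->{1,2,3,4}; V {1,2,3,4,5}->{1,2,3,4}; Y {1,2,3,4,5}->{2,3,4,5}
Constraint 2 (Y + W = V) on D(Y)={2,3,4,5} D(W)={1,2,3,4} D(V)={1,2,3,4}: Y {2,3,4,5}->{2,3}; W {1,2,3,4}->{1,2}; V {1,2,3,4}->{3,4}
Constraint 3 (W != V) on D(W)={1,2} D(V)={3,4}: no change
So after all 3 constraints: D(W) = {1,2}

Answer: {1,2}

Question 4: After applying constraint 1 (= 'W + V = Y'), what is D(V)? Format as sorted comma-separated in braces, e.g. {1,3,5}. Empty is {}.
Answer: {1,2,3,4}

Derivation:
Constraint 1 (W + V = Y) on D(W)={1,2,3,4,5} D(V)={1,2,3,4,5} D(Y)={1,2,3,4,5}: W {1,2,3,4,5}->{1,2,3,4}; V {1,2,3,4,5}->{1,2,3,4}; Y {1,2,3,4,5}->{2,3,4,5}
So after constraint 1: D(V) = {1,2,3,4}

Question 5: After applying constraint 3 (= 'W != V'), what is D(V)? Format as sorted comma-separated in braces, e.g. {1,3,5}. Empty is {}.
Constraint 1 (W + V = Y) on D(W)={1,2,3,4,5} D(V)={1,2,3,4,5} D(Y)={1,2,3,4,5}: W {1,2,3,4,5}->{1,2,3,4}; V {1,2,3,4,5}->{1,2,3,4}; Y {1,2,3,4,5}->{2,3,4,5}
Constraint 2 (Y + W = V) on D(Y)={2,3,4,5} D(W)={1,2,3,4} D(V)={1,2,3,4}: Y {2,3,4,5}->{2,3}; W {1,2,3,4}->{1,2}; V {1,2,3,4}->{3,4}
Constraint 3 (W != V) on D(W)={1,2} D(V)={3,4}: no change
So after constraint 3: D(V) = {3,4}

Answer: {3,4}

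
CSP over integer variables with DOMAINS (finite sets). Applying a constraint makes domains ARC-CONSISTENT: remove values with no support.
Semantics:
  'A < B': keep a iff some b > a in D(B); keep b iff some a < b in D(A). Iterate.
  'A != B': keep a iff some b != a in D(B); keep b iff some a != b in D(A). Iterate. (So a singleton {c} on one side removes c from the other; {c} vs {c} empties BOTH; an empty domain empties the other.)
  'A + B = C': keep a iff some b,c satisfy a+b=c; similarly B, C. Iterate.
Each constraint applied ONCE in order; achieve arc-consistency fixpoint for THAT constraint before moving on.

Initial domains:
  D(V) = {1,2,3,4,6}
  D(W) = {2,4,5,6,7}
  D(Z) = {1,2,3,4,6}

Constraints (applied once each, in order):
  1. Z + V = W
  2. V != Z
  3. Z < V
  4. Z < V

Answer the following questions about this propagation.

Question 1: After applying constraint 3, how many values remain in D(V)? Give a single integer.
Constraint 1 (Z + V = W) on D(Z)={1,2,3,4,6} D(V)={1,2,3,4,6} D(W)={2,4,5,6,7}: no change
Constraint 2 (V != Z) on D(V)={1,2,3,4,6} D(Z)={1,2,3,4,6}: no change
Constraint 3 (Z < V) on D(Z)={1,2,3,4,6} D(V)={1,2,3,4,6}: Z {1,2,3,4,6}->{1,2,3,4}; V {1,2,3,4,6}->{2,3,4,6}
So after constraint 3: D(V)={2,3,4,6}, size = 4

Answer: 4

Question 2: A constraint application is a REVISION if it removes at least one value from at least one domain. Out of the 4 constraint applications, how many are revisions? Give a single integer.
Answer: 1

Derivation:
Constraint 1 (Z + V = W) on D(Z)={1,2,3,4,6} D(V)={1,2,3,4,6} D(W)={2,4,5,6,7}: no change => not a revision
Constraint 2 (V != Z) on D(V)={1,2,3,4,6} D(Z)={1,2,3,4,6}: no change => not a revision
Constraint 3 (Z < V) on D(Z)={1,2,3,4,6} D(V)={1,2,3,4,6}: Z {1,2,3,4,6}->{1,2,3,4}; V {1,2,3,4,6}->{2,3,4,6} => REVISION
Constraint 4 (Z < V) on D(Z)={1,2,3,4} D(V)={2,3,4,6}: no change => not a revision
Total revisions = 1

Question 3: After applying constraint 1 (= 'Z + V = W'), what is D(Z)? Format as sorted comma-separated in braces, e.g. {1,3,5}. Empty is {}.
Answer: {1,2,3,4,6}

Derivation:
Constraint 1 (Z + V = W) on D(Z)={1,2,3,4,6} D(V)={1,2,3,4,6} D(W)={2,4,5,6,7}: no change
So after constraint 1: D(Z) = {1,2,3,4,6}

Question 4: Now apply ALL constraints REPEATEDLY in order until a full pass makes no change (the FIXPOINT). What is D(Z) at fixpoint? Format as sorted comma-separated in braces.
pass 0 (initial): D(Z)={1,2,3,4,6}
pass 1: V {1,2,3,4,6}->{2,3,4,6}; Z {1,2,3,4,6}->{1,2,3,4}
pass 2: W {2,4,5,6,7}->{4,5,6,7}
pass 3: no change
Fixpoint after 3 passes: D(Z) = {1,2,3,4}

Answer: {1,2,3,4}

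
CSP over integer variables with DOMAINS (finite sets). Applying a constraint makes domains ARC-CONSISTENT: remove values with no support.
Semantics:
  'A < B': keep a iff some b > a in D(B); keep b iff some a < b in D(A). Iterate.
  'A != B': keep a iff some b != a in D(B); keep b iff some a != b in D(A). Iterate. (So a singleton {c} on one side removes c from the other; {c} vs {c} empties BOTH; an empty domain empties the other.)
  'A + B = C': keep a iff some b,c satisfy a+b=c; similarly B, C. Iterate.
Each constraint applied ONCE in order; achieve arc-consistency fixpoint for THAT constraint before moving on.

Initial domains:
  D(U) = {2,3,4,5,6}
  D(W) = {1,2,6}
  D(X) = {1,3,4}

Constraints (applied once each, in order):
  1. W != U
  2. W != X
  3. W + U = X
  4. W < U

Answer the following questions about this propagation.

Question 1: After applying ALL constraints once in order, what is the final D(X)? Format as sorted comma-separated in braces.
Answer: {3,4}

Derivation:
Constraint 1 (W != U) on D(W)={1,2,6} D(U)={2,3,4,5,6}: no change
Constraint 2 (W != X) on D(W)={1,2,6} D(X)={1,3,4}: no change
Constraint 3 (W + U = X) on D(W)={1,2,6} D(U)={2,3,4,5,6} D(X)={1,3,4}: W {1,2,6}->{1,2}; U {2,3,4,5,6}->{2,3}; X {1,3,4}->{3,4}
Constraint 4 (W < U) on D(W)={1,2} D(U)={2,3}: no change
So after all 4 constraints: D(X) = {3,4}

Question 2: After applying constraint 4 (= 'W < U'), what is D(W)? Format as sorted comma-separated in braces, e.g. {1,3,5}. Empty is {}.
Constraint 1 (W != U) on D(W)={1,2,6} D(U)={2,3,4,5,6}: no change
Constraint 2 (W != X) on D(W)={1,2,6} D(X)={1,3,4}: no change
Constraint 3 (W + U = X) on D(W)={1,2,6} D(U)={2,3,4,5,6} D(X)={1,3,4}: W {1,2,6}->{1,2}; U {2,3,4,5,6}->{2,3}; X {1,3,4}->{3,4}
Constraint 4 (W < U) on D(W)={1,2} D(U)={2,3}: no change
So after constraint 4: D(W) = {1,2}

Answer: {1,2}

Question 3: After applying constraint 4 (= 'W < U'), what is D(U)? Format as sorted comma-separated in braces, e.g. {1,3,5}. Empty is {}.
Answer: {2,3}

Derivation:
Constraint 1 (W != U) on D(W)={1,2,6} D(U)={2,3,4,5,6}: no change
Constraint 2 (W != X) on D(W)={1,2,6} D(X)={1,3,4}: no change
Constraint 3 (W + U = X) on D(W)={1,2,6} D(U)={2,3,4,5,6} D(X)={1,3,4}: W {1,2,6}->{1,2}; U {2,3,4,5,6}->{2,3}; X {1,3,4}->{3,4}
Constraint 4 (W < U) on D(W)={1,2} D(U)={2,3}: no change
So after constraint 4: D(U) = {2,3}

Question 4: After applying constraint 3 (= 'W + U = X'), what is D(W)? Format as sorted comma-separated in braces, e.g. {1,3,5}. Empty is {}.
Answer: {1,2}

Derivation:
Constraint 1 (W != U) on D(W)={1,2,6} D(U)={2,3,4,5,6}: no change
Constraint 2 (W != X) on D(W)={1,2,6} D(X)={1,3,4}: no change
Constraint 3 (W + U = X) on D(W)={1,2,6} D(U)={2,3,4,5,6} D(X)={1,3,4}: W {1,2,6}->{1,2}; U {2,3,4,5,6}->{2,3}; X {1,3,4}->{3,4}
So after constraint 3: D(W) = {1,2}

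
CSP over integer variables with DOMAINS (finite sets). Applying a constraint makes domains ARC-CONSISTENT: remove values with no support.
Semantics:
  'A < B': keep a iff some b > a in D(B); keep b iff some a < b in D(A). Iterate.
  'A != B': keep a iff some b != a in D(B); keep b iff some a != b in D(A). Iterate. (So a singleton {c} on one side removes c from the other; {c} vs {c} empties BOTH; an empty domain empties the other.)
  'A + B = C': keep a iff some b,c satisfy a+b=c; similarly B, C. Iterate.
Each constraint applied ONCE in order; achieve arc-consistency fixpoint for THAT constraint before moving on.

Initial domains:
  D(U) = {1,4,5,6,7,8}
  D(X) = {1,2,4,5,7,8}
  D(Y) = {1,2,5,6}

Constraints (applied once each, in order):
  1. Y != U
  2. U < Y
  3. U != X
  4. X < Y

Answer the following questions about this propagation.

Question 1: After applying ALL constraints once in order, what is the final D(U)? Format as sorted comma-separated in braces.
Answer: {1,4,5}

Derivation:
Constraint 1 (Y != U) on D(Y)={1,2,5,6} D(U)={1,4,5,6,7,8}: no change
Constraint 2 (U < Y) on D(U)={1,4,5,6,7,8} D(Y)={1,2,5,6}: U {1,4,5,6,7,8}->{1,4,5}; Y {1,2,5,6}->{2,5,6}
Constraint 3 (U != X) on D(U)={1,4,5} D(X)={1,2,4,5,7,8}: no change
Constraint 4 (X < Y) on D(X)={1,2,4,5,7,8} D(Y)={2,5,6}: X {1,2,4,5,7,8}->{1,2,4,5}
So after all 4 constraints: D(U) = {1,4,5}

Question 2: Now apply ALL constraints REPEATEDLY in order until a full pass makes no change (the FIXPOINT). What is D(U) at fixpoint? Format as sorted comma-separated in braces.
Answer: {1,4,5}

Derivation:
pass 0 (initial): D(U)={1,4,5,6,7,8}
pass 1: U {1,4,5,6,7,8}->{1,4,5}; X {1,2,4,5,7,8}->{1,2,4,5}; Y {1,2,5,6}->{2,5,6}
pass 2: no change
Fixpoint after 2 passes: D(U) = {1,4,5}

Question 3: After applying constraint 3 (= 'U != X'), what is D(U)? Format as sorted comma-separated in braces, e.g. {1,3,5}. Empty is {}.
Constraint 1 (Y != U) on D(Y)={1,2,5,6} D(U)={1,4,5,6,7,8}: no change
Constraint 2 (U < Y) on D(U)={1,4,5,6,7,8} D(Y)={1,2,5,6}: U {1,4,5,6,7,8}->{1,4,5}; Y {1,2,5,6}->{2,5,6}
Constraint 3 (U != X) on D(U)={1,4,5} D(X)={1,2,4,5,7,8}: no change
So after constraint 3: D(U) = {1,4,5}

Answer: {1,4,5}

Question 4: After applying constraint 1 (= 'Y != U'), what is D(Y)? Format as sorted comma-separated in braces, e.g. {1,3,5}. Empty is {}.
Constraint 1 (Y != U) on D(Y)={1,2,5,6} D(U)={1,4,5,6,7,8}: no change
So after constraint 1: D(Y) = {1,2,5,6}

Answer: {1,2,5,6}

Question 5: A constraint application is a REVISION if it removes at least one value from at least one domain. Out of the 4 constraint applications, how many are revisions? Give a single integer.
Answer: 2

Derivation:
Constraint 1 (Y != U) on D(Y)={1,2,5,6} D(U)={1,4,5,6,7,8}: no change => not a revision
Constraint 2 (U < Y) on D(U)={1,4,5,6,7,8} D(Y)={1,2,5,6}: U {1,4,5,6,7,8}->{1,4,5}; Y {1,2,5,6}->{2,5,6} => REVISION
Constraint 3 (U != X) on D(U)={1,4,5} D(X)={1,2,4,5,7,8}: no change => not a revision
Constraint 4 (X < Y) on D(X)={1,2,4,5,7,8} D(Y)={2,5,6}: X {1,2,4,5,7,8}->{1,2,4,5} => REVISION
Total revisions = 2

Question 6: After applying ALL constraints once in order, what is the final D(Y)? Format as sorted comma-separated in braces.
Answer: {2,5,6}

Derivation:
Constraint 1 (Y != U) on D(Y)={1,2,5,6} D(U)={1,4,5,6,7,8}: no change
Constraint 2 (U < Y) on D(U)={1,4,5,6,7,8} D(Y)={1,2,5,6}: U {1,4,5,6,7,8}->{1,4,5}; Y {1,2,5,6}->{2,5,6}
Constraint 3 (U != X) on D(U)={1,4,5} D(X)={1,2,4,5,7,8}: no change
Constraint 4 (X < Y) on D(X)={1,2,4,5,7,8} D(Y)={2,5,6}: X {1,2,4,5,7,8}->{1,2,4,5}
So after all 4 constraints: D(Y) = {2,5,6}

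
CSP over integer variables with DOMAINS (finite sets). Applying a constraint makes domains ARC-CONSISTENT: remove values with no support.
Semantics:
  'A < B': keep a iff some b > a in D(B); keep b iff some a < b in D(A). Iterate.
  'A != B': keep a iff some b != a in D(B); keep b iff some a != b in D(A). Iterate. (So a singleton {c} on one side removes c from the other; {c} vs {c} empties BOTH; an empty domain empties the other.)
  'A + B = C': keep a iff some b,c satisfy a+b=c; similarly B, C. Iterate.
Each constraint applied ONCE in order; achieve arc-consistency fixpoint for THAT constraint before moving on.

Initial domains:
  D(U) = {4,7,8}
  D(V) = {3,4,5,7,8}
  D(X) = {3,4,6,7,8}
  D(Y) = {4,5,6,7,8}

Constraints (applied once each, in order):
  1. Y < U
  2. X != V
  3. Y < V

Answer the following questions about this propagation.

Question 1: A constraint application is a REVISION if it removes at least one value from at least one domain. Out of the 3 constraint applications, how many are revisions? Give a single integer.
Answer: 2

Derivation:
Constraint 1 (Y < U) on D(Y)={4,5,6,7,8} D(U)={4,7,8}: Y {4,5,6,7,8}->{4,5,6,7}; U {4,7,8}->{7,8} => REVISION
Constraint 2 (X != V) on D(X)={3,4,6,7,8} D(V)={3,4,5,7,8}: no change => not a revision
Constraint 3 (Y < V) on D(Y)={4,5,6,7} D(V)={3,4,5,7,8}: V {3,4,5,7,8}->{5,7,8} => REVISION
Total revisions = 2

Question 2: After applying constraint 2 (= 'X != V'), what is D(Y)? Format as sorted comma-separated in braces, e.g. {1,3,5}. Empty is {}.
Answer: {4,5,6,7}

Derivation:
Constraint 1 (Y < U) on D(Y)={4,5,6,7,8} D(U)={4,7,8}: Y {4,5,6,7,8}->{4,5,6,7}; U {4,7,8}->{7,8}
Constraint 2 (X != V) on D(X)={3,4,6,7,8} D(V)={3,4,5,7,8}: no change
So after constraint 2: D(Y) = {4,5,6,7}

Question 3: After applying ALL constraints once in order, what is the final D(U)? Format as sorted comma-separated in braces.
Constraint 1 (Y < U) on D(Y)={4,5,6,7,8} D(U)={4,7,8}: Y {4,5,6,7,8}->{4,5,6,7}; U {4,7,8}->{7,8}
Constraint 2 (X != V) on D(X)={3,4,6,7,8} D(V)={3,4,5,7,8}: no change
Constraint 3 (Y < V) on D(Y)={4,5,6,7} D(V)={3,4,5,7,8}: V {3,4,5,7,8}->{5,7,8}
So after all 3 constraints: D(U) = {7,8}

Answer: {7,8}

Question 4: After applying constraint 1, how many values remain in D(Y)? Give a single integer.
Constraint 1 (Y < U) on D(Y)={4,5,6,7,8} D(U)={4,7,8}: Y {4,5,6,7,8}->{4,5,6,7}; U {4,7,8}->{7,8}
So after constraint 1: D(Y)={4,5,6,7}, size = 4

Answer: 4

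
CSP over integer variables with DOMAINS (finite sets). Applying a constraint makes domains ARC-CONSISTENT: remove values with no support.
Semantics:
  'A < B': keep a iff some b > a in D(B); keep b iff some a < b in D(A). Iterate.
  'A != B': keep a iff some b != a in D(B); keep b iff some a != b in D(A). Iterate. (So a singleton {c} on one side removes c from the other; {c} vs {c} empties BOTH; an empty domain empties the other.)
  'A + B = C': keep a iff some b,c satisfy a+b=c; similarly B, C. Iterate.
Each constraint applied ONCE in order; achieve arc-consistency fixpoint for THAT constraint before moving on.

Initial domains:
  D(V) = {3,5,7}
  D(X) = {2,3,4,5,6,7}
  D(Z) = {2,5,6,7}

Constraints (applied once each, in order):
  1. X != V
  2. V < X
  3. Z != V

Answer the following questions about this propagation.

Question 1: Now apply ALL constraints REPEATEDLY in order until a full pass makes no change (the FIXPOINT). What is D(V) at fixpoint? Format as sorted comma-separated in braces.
Answer: {3,5}

Derivation:
pass 0 (initial): D(V)={3,5,7}
pass 1: V {3,5,7}->{3,5}; X {2,3,4,5,6,7}->{4,5,6,7}
pass 2: no change
Fixpoint after 2 passes: D(V) = {3,5}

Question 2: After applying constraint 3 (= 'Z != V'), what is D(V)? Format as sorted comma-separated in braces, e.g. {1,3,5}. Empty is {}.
Constraint 1 (X != V) on D(X)={2,3,4,5,6,7} D(V)={3,5,7}: no change
Constraint 2 (V < X) on D(V)={3,5,7} D(X)={2,3,4,5,6,7}: V {3,5,7}->{3,5}; X {2,3,4,5,6,7}->{4,5,6,7}
Constraint 3 (Z != V) on D(Z)={2,5,6,7} D(V)={3,5}: no change
So after constraint 3: D(V) = {3,5}

Answer: {3,5}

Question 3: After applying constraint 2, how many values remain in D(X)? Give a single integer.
Answer: 4

Derivation:
Constraint 1 (X != V) on D(X)={2,3,4,5,6,7} D(V)={3,5,7}: no change
Constraint 2 (V < X) on D(V)={3,5,7} D(X)={2,3,4,5,6,7}: V {3,5,7}->{3,5}; X {2,3,4,5,6,7}->{4,5,6,7}
So after constraint 2: D(X)={4,5,6,7}, size = 4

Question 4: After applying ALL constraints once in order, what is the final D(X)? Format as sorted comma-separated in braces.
Constraint 1 (X != V) on D(X)={2,3,4,5,6,7} D(V)={3,5,7}: no change
Constraint 2 (V < X) on D(V)={3,5,7} D(X)={2,3,4,5,6,7}: V {3,5,7}->{3,5}; X {2,3,4,5,6,7}->{4,5,6,7}
Constraint 3 (Z != V) on D(Z)={2,5,6,7} D(V)={3,5}: no change
So after all 3 constraints: D(X) = {4,5,6,7}

Answer: {4,5,6,7}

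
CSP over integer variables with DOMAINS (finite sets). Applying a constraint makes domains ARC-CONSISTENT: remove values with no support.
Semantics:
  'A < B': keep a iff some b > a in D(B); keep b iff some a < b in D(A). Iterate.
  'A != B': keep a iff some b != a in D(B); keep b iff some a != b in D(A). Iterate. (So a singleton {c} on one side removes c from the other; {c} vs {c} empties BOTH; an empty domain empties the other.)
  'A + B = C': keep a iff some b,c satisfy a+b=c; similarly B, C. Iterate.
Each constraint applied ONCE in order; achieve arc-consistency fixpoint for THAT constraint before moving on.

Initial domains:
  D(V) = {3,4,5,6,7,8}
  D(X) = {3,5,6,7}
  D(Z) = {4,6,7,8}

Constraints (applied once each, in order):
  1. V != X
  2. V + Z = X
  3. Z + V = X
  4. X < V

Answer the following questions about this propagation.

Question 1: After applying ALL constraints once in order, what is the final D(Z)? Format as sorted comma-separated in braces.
Constraint 1 (V != X) on D(V)={3,4,5,6,7,8} D(X)={3,5,6,7}: no change
Constraint 2 (V + Z = X) on D(V)={3,4,5,6,7,8} D(Z)={4,6,7,8} D(X)={3,5,6,7}: V {3,4,5,6,7,8}->{3}; Z {4,6,7,8}->{4}; X {3,5,6,7}->{7}
Constraint 3 (Z + V = X) on D(Z)={4} D(V)={3} D(X)={7}: no change
Constraint 4 (X < V) on D(X)={7} D(V)={3}: X {7}->{}; V {3}->{}
So after all 4 constraints: D(Z) = {4}

Answer: {4}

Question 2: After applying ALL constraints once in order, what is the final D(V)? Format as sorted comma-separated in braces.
Constraint 1 (V != X) on D(V)={3,4,5,6,7,8} D(X)={3,5,6,7}: no change
Constraint 2 (V + Z = X) on D(V)={3,4,5,6,7,8} D(Z)={4,6,7,8} D(X)={3,5,6,7}: V {3,4,5,6,7,8}->{3}; Z {4,6,7,8}->{4}; X {3,5,6,7}->{7}
Constraint 3 (Z + V = X) on D(Z)={4} D(V)={3} D(X)={7}: no change
Constraint 4 (X < V) on D(X)={7} D(V)={3}: X {7}->{}; V {3}->{}
So after all 4 constraints: D(V) = {}

Answer: {}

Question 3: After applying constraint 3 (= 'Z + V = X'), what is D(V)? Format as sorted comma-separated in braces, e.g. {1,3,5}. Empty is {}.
Constraint 1 (V != X) on D(V)={3,4,5,6,7,8} D(X)={3,5,6,7}: no change
Constraint 2 (V + Z = X) on D(V)={3,4,5,6,7,8} D(Z)={4,6,7,8} D(X)={3,5,6,7}: V {3,4,5,6,7,8}->{3}; Z {4,6,7,8}->{4}; X {3,5,6,7}->{7}
Constraint 3 (Z + V = X) on D(Z)={4} D(V)={3} D(X)={7}: no change
So after constraint 3: D(V) = {3}

Answer: {3}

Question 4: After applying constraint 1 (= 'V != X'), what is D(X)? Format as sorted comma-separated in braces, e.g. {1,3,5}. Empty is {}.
Constraint 1 (V != X) on D(V)={3,4,5,6,7,8} D(X)={3,5,6,7}: no change
So after constraint 1: D(X) = {3,5,6,7}

Answer: {3,5,6,7}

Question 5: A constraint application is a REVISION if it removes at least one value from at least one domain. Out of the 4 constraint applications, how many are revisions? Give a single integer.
Answer: 2

Derivation:
Constraint 1 (V != X) on D(V)={3,4,5,6,7,8} D(X)={3,5,6,7}: no change => not a revision
Constraint 2 (V + Z = X) on D(V)={3,4,5,6,7,8} D(Z)={4,6,7,8} D(X)={3,5,6,7}: V {3,4,5,6,7,8}->{3}; Z {4,6,7,8}->{4}; X {3,5,6,7}->{7} => REVISION
Constraint 3 (Z + V = X) on D(Z)={4} D(V)={3} D(X)={7}: no change => not a revision
Constraint 4 (X < V) on D(X)={7} D(V)={3}: X {7}->{}; V {3}->{} => REVISION
Total revisions = 2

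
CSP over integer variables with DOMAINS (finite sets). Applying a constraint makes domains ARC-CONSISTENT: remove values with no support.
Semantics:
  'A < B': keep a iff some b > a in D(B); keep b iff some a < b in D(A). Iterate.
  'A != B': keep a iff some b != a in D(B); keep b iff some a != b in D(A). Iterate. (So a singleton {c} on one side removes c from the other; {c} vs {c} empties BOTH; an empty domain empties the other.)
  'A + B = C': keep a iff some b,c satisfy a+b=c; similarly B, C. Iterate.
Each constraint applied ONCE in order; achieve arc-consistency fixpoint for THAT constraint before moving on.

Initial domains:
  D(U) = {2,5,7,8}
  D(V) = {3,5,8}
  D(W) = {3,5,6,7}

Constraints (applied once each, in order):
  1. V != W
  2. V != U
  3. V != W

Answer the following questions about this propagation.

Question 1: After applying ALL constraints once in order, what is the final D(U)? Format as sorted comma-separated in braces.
Constraint 1 (V != W) on D(V)={3,5,8} D(W)={3,5,6,7}: no change
Constraint 2 (V != U) on D(V)={3,5,8} D(U)={2,5,7,8}: no change
Constraint 3 (V != W) on D(V)={3,5,8} D(W)={3,5,6,7}: no change
So after all 3 constraints: D(U) = {2,5,7,8}

Answer: {2,5,7,8}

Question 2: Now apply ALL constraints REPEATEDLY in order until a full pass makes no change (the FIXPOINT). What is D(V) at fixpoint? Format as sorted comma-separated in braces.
pass 0 (initial): D(V)={3,5,8}
pass 1: no change
Fixpoint after 1 passes: D(V) = {3,5,8}

Answer: {3,5,8}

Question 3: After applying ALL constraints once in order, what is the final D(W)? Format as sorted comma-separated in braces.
Constraint 1 (V != W) on D(V)={3,5,8} D(W)={3,5,6,7}: no change
Constraint 2 (V != U) on D(V)={3,5,8} D(U)={2,5,7,8}: no change
Constraint 3 (V != W) on D(V)={3,5,8} D(W)={3,5,6,7}: no change
So after all 3 constraints: D(W) = {3,5,6,7}

Answer: {3,5,6,7}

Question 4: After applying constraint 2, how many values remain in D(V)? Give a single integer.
Constraint 1 (V != W) on D(V)={3,5,8} D(W)={3,5,6,7}: no change
Constraint 2 (V != U) on D(V)={3,5,8} D(U)={2,5,7,8}: no change
So after constraint 2: D(V)={3,5,8}, size = 3

Answer: 3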